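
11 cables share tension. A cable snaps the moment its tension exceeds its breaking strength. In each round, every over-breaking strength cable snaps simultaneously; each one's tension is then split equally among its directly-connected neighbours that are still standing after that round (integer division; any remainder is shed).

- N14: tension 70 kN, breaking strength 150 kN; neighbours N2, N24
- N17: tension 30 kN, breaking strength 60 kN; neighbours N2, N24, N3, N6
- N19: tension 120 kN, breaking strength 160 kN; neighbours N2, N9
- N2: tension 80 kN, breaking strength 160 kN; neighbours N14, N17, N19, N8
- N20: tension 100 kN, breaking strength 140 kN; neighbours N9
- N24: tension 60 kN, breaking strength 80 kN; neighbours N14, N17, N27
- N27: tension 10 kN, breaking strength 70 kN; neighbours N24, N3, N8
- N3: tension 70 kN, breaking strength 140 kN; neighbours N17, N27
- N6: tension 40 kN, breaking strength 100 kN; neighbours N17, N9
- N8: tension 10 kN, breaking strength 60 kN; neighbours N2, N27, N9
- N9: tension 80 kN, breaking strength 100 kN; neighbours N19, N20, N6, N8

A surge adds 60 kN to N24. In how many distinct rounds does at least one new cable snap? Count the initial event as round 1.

2

Round 1 — N24 at 120 > 80. N24 snaps.
  N24 sheds 120 kN to N14, N17, N27: 40 each.
    N14: 70+40 = 110 ≤ 150
    N17: 30+40 = 70 > 60
    N27: 10+40 = 50 ≤ 70
Round 2 — N17 snaps.
  N17 sheds 70 kN to N2, N3, N6: 23 each (1 lost).
    N2: 80+23 = 103 ≤ 160
    N3: 70+23 = 93 ≤ 140
    N6: 40+23 = 63 ≤ 100
No further breaks.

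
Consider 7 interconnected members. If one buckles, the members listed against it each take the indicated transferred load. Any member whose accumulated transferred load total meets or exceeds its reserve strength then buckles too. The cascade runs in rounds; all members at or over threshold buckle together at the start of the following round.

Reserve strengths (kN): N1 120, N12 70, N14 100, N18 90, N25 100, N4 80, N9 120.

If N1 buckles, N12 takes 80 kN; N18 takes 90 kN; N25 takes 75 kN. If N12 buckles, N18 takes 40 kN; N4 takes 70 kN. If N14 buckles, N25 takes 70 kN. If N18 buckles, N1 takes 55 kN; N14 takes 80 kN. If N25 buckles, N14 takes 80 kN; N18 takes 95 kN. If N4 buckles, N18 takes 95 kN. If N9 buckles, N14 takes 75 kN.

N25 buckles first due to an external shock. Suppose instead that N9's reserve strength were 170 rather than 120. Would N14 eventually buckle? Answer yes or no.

yes

With N9's reserve strength at 170:
Round 1 — N25 buckles (initial).
  N14: +80 → 80 < 100
  N18: +95 → 95 ≥ 90
Round 2 — N18 buckles.
  N1: +55 → 55 < 120
  N14: +80 → 160 ≥ 100
Round 3 — N14 buckles.
No further bucklings.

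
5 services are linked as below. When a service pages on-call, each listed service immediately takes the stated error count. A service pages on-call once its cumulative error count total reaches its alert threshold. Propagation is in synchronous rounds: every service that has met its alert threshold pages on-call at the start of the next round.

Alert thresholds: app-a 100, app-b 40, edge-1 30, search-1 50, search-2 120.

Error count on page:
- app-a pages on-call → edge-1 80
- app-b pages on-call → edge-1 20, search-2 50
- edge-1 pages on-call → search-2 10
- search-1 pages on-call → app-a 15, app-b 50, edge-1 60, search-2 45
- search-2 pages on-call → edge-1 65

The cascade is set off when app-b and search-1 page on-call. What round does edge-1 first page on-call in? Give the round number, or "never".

2

Round 1 — app-b, search-1 page on-call (initial).
  app-a: +15 → 15 < 100
  edge-1: +20+60 → 80 ≥ 30
  search-2: +50+45 → 95 < 120
Round 2 — edge-1 pages on-call.
  search-2: +10 → 105 < 120
No further pages.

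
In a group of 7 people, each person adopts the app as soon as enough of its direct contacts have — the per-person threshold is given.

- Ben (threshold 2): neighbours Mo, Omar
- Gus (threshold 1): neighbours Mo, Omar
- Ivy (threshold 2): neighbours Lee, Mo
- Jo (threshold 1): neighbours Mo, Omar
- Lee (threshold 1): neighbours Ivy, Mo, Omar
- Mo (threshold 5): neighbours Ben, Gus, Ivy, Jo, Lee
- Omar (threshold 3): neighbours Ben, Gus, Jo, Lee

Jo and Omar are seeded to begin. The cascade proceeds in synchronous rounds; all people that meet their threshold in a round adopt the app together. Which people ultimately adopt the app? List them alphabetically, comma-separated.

Gus, Jo, Lee, Omar

Round 1 — Jo, Omar adopt the app (initial).
Round 2 — checking thresholds:
  Ben: 1 of 2 neighbours < 2, below threshold.
  Gus: 1 of 2 neighbours ≥ 1, adopts the app.
  Lee: 1 of 3 neighbours ≥ 1, adopts the app.
  Mo: 1 of 5 neighbours < 5, below threshold.
Round 3 — no new adoptions; cascade stops.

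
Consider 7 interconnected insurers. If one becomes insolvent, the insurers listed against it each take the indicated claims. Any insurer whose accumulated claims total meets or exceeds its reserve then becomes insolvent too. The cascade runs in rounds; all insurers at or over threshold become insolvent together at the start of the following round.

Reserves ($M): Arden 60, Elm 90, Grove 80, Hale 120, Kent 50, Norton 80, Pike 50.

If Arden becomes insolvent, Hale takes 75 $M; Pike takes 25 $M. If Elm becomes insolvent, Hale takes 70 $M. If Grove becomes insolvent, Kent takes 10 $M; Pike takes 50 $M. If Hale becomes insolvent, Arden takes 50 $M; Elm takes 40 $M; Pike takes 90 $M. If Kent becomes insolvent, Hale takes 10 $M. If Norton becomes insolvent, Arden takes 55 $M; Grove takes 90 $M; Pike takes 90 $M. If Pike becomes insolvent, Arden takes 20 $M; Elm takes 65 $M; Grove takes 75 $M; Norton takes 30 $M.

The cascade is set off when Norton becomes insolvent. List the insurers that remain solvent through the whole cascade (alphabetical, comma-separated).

Round 1 — Norton becomes insolvent (initial).
  Arden: +55 → 55 < 60
  Grove: +90 → 90 ≥ 80
  Pike: +90 → 90 ≥ 50
Round 2 — Grove, Pike become insolvent.
  Arden: +20 → 75 ≥ 60
  Elm: +65 → 65 < 90
  Kent: +10 → 10 < 50
Round 3 — Arden becomes insolvent.
  Hale: +75 → 75 < 120
No further insolvencies.

Elm, Hale, Kent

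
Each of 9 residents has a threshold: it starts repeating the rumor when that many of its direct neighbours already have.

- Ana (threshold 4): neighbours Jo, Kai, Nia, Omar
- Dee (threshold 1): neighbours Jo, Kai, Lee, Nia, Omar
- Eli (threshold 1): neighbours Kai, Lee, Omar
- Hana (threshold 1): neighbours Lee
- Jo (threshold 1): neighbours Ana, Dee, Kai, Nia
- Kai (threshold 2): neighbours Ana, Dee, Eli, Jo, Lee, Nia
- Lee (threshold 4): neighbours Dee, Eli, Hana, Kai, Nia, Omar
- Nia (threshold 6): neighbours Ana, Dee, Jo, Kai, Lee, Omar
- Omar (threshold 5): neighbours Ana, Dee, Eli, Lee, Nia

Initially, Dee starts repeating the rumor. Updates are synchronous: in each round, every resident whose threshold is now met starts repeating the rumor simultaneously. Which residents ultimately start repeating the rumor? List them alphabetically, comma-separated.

Dee, Eli, Jo, Kai

Round 1 — Dee starts repeating the rumor (initial).
Round 2 — checking thresholds:
  Jo: 1 of 4 neighbours ≥ 1, starts repeating the rumor.
  Kai: 1 of 6 neighbours < 2, holds.
  Lee: 1 of 6 neighbours < 4, holds.
  Nia: 1 of 6 neighbours < 6, holds.
  Omar: 1 of 5 neighbours < 5, holds.
Round 3 — checking thresholds:
  Ana: 1 of 4 neighbours < 4, holds.
  Kai: 2 of 6 neighbours ≥ 2, starts repeating the rumor.
  Lee: 1 of 6 neighbours < 4, holds.
  Nia: 2 of 6 neighbours < 6, holds.
  Omar: 1 of 5 neighbours < 5, holds.
Round 4 — checking thresholds:
  Ana: 2 of 4 neighbours < 4, holds.
  Eli: 1 of 3 neighbours ≥ 1, starts repeating the rumor.
  Lee: 2 of 6 neighbours < 4, holds.
  Nia: 3 of 6 neighbours < 6, holds.
  Omar: 1 of 5 neighbours < 5, holds.
Round 5 — no new spreads; cascade stops.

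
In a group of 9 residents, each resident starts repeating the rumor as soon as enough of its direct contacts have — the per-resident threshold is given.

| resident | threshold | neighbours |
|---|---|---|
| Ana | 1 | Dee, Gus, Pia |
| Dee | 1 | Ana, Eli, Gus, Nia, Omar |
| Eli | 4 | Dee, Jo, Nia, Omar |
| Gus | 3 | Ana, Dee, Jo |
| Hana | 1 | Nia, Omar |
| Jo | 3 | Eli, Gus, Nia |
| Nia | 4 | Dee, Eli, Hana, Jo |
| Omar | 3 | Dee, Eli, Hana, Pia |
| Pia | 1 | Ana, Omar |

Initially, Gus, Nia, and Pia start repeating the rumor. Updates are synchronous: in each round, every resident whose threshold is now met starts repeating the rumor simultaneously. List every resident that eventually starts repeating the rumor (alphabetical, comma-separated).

Ana, Dee, Gus, Hana, Nia, Omar, Pia

Round 1 — Gus, Nia, Pia start repeating the rumor (initial).
Round 2 — checking thresholds:
  Ana: 2 of 3 neighbours ≥ 1, starts repeating the rumor.
  Dee: 2 of 5 neighbours ≥ 1, starts repeating the rumor.
  Eli: 1 of 4 neighbours < 4, not yet.
  Hana: 1 of 2 neighbours ≥ 1, starts repeating the rumor.
  Jo: 2 of 3 neighbours < 3, not yet.
  Omar: 1 of 4 neighbours < 3, not yet.
Round 3 — checking thresholds:
  Eli: 2 of 4 neighbours < 4, not yet.
  Jo: 2 of 3 neighbours < 3, not yet.
  Omar: 3 of 4 neighbours ≥ 3, starts repeating the rumor.
Round 4 — no new spreads; cascade stops.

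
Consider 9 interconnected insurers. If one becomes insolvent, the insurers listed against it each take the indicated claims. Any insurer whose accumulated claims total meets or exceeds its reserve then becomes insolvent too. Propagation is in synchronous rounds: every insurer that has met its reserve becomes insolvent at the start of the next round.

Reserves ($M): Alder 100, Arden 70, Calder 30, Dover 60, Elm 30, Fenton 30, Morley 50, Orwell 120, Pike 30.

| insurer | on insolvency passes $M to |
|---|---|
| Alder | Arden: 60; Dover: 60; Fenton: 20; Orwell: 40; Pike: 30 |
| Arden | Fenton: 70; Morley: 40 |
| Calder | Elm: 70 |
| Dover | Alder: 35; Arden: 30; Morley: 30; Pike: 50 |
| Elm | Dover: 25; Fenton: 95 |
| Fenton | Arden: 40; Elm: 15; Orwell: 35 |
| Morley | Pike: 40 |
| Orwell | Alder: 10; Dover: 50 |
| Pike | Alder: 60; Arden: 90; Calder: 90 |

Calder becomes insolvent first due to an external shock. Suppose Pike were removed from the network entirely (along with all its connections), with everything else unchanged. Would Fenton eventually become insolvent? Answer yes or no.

yes

With Pike removed:
Round 1 — Calder becomes insolvent (initial).
  Elm: +70 → 70 ≥ 30
Round 2 — Elm becomes insolvent.
  Dover: +25 → 25 < 60
  Fenton: +95 → 95 ≥ 30
Round 3 — Fenton becomes insolvent.
  Arden: +40 → 40 < 70
  Orwell: +35 → 35 < 120
No further insolvencies.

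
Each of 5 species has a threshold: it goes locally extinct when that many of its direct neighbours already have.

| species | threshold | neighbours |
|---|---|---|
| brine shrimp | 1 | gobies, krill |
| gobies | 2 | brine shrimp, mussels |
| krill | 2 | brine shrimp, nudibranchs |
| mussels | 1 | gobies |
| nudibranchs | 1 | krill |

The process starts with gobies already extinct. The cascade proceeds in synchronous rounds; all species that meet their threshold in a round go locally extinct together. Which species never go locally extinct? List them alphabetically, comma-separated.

Round 1 — gobies goes locally extinct (initial).
Round 2 — checking thresholds:
  brine shrimp: 1 of 2 neighbours ≥ 1, goes locally extinct.
  mussels: 1 of 1 neighbours ≥ 1, goes locally extinct.
Round 3 — no new extinctions; cascade stops.

krill, nudibranchs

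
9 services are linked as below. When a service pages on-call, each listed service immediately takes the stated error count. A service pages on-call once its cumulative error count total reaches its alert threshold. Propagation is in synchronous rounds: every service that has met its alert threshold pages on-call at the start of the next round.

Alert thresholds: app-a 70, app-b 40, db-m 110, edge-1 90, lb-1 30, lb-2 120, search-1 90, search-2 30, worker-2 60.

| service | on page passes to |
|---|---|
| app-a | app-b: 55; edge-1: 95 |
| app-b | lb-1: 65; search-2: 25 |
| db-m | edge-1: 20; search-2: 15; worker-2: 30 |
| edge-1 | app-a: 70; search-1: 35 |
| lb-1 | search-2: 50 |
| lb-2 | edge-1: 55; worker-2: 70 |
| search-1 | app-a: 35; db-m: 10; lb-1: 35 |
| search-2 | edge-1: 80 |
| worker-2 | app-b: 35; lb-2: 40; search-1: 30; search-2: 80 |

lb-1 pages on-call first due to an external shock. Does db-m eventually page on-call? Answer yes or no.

no

Round 1 — lb-1 pages on-call (initial).
  search-2: +50 → 50 ≥ 30
Round 2 — search-2 pages on-call.
  edge-1: +80 → 80 < 90
No further pages.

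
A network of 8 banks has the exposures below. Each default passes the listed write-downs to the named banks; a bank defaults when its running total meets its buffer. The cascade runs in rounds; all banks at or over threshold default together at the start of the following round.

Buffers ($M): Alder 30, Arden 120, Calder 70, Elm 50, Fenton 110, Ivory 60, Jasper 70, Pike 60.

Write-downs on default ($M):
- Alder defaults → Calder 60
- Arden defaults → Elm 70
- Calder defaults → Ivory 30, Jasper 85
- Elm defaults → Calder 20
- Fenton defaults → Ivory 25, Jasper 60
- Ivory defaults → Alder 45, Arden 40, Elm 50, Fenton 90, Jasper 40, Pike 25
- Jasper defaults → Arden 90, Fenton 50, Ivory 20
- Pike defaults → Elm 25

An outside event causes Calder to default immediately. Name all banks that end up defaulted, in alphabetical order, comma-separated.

Calder, Jasper

Round 1 — Calder defaults (initial).
  Ivory: +30 → 30 < 60
  Jasper: +85 → 85 ≥ 70
Round 2 — Jasper defaults.
  Arden: +90 → 90 < 120
  Fenton: +50 → 50 < 110
  Ivory: +20 → 50 < 60
No further defaults.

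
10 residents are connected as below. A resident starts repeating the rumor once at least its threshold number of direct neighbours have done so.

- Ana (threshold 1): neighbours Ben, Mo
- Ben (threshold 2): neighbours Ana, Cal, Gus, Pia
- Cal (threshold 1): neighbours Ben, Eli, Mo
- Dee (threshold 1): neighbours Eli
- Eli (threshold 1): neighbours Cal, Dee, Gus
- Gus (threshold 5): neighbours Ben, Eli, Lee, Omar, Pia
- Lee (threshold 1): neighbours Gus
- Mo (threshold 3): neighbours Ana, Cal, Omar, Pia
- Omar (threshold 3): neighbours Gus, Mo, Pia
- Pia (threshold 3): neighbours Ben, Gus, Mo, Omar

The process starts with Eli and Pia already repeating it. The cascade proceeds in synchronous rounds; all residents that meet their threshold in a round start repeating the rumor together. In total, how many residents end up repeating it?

Round 1 — Eli, Pia start repeating the rumor (initial).
Round 2 — checking thresholds:
  Ben: 1 of 4 neighbours < 2, not yet.
  Cal: 1 of 3 neighbours ≥ 1, starts repeating the rumor.
  Dee: 1 of 1 neighbours ≥ 1, starts repeating the rumor.
  Gus: 2 of 5 neighbours < 5, not yet.
  Mo: 1 of 4 neighbours < 3, not yet.
  Omar: 1 of 3 neighbours < 3, not yet.
Round 3 — checking thresholds:
  Ben: 2 of 4 neighbours ≥ 2, starts repeating the rumor.
  Gus: 2 of 5 neighbours < 5, not yet.
  Mo: 2 of 4 neighbours < 3, not yet.
  Omar: 1 of 3 neighbours < 3, not yet.
Round 4 — checking thresholds:
  Ana: 1 of 2 neighbours ≥ 1, starts repeating the rumor.
  Gus: 3 of 5 neighbours < 5, not yet.
  Mo: 2 of 4 neighbours < 3, not yet.
  Omar: 1 of 3 neighbours < 3, not yet.
Round 5 — checking thresholds:
  Gus: 3 of 5 neighbours < 5, not yet.
  Mo: 3 of 4 neighbours ≥ 3, starts repeating the rumor.
  Omar: 1 of 3 neighbours < 3, not yet.
Round 6 — no new spreads; cascade stops.

7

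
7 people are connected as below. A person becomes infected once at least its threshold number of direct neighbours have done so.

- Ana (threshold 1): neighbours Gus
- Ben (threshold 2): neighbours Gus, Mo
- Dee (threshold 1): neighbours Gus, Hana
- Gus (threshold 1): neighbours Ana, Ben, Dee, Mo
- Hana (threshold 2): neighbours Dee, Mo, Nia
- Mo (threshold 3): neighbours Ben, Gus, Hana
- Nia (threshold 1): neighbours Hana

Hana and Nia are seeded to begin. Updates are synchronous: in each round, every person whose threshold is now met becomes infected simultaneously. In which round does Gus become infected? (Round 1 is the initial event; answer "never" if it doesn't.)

Round 1 — Hana, Nia become infected (initial).
Round 2 — checking thresholds:
  Dee: 1 of 2 neighbours ≥ 1, becomes infected.
  Mo: 1 of 3 neighbours < 3, holds.
Round 3 — checking thresholds:
  Gus: 1 of 4 neighbours ≥ 1, becomes infected.
  Mo: 1 of 3 neighbours < 3, holds.
Round 4 — checking thresholds:
  Ana: 1 of 1 neighbours ≥ 1, becomes infected.
  Ben: 1 of 2 neighbours < 2, holds.
  Mo: 2 of 3 neighbours < 3, holds.
Round 5 — no new infections; cascade stops.

3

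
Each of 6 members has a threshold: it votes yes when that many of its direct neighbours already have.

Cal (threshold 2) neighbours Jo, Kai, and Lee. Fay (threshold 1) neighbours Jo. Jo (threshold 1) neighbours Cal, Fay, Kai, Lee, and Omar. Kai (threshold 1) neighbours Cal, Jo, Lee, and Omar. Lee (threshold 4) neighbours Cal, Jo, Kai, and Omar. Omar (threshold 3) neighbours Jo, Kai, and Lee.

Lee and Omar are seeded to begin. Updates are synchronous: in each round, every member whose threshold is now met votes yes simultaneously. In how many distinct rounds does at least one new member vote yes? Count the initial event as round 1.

Round 1 — Lee, Omar vote yes (initial).
Round 2 — checking thresholds:
  Cal: 1 of 3 neighbours < 2, below threshold.
  Jo: 2 of 5 neighbours ≥ 1, votes yes.
  Kai: 2 of 4 neighbours ≥ 1, votes yes.
Round 3 — checking thresholds:
  Cal: 3 of 3 neighbours ≥ 2, votes yes.
  Fay: 1 of 1 neighbours ≥ 1, votes yes.
Round 4 — no new yes votes; cascade stops.

3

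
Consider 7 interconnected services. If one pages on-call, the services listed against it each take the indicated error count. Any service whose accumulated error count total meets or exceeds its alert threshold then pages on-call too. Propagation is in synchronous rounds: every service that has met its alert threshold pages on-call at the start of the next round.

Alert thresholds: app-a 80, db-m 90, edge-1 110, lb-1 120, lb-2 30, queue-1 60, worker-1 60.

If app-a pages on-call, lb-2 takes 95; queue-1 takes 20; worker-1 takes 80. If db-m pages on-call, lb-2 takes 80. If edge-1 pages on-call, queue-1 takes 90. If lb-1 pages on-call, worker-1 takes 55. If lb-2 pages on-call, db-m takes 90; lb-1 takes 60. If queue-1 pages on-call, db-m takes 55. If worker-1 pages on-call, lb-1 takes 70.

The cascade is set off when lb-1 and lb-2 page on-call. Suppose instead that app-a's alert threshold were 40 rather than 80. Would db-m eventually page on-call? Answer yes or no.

yes

With app-a's alert threshold at 40:
Round 1 — lb-1, lb-2 page on-call (initial).
  db-m: +90 → 90 ≥ 90
  worker-1: +55 → 55 < 60
Round 2 — db-m pages on-call.
No further pages.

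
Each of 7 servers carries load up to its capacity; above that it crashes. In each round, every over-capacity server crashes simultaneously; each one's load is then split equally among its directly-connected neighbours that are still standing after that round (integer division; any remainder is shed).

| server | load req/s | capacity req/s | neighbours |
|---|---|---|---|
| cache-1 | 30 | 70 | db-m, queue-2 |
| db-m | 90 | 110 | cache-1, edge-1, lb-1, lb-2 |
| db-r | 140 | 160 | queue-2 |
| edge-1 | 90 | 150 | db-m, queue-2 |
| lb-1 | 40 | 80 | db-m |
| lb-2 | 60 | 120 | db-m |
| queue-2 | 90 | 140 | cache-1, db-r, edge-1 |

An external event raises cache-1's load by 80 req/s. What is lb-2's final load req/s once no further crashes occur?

108

Round 1 — cache-1 at 110 > 70. cache-1 crashes.
  cache-1 sheds 110 req/s to db-m, queue-2: 55 each.
    db-m: 90+55 = 145 > 110
    queue-2: 90+55 = 145 > 140
Round 2 — db-m, queue-2 crash.
  db-m sheds 145 req/s to edge-1, lb-1, lb-2: 48 each (1 lost).
    edge-1: 90+48 = 138 ≤ 150
    lb-1: 40+48 = 88 > 80
    lb-2: 60+48 = 108 ≤ 120
  queue-2 sheds 145 req/s to db-r, edge-1: 72 each (1 lost).
    db-r: 140+72 = 212 > 160
    edge-1: 138+72 = 210 > 150
Round 3 — db-r, edge-1, lb-1 crash.
  db-r sheds 212 req/s: no online neighbours, lost.
  edge-1 sheds 210 req/s: no online neighbours, lost.
  lb-1 sheds 88 req/s: no online neighbours, lost.
No further crashes.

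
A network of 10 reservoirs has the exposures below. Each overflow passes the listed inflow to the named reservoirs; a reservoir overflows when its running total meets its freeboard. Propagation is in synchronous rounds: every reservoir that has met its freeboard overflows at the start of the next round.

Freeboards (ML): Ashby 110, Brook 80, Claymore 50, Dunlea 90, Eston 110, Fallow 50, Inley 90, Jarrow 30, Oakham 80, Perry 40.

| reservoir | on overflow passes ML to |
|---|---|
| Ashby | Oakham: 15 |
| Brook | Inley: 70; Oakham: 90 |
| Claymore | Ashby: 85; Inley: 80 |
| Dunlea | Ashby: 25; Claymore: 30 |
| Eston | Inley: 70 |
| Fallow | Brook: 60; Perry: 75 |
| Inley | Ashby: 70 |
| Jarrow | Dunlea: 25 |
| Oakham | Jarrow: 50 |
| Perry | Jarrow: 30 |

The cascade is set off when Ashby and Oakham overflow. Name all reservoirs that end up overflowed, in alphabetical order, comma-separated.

Round 1 — Ashby, Oakham overflow (initial).
  Jarrow: +50 → 50 ≥ 30
Round 2 — Jarrow overflows.
  Dunlea: +25 → 25 < 90
No further overflows.

Ashby, Jarrow, Oakham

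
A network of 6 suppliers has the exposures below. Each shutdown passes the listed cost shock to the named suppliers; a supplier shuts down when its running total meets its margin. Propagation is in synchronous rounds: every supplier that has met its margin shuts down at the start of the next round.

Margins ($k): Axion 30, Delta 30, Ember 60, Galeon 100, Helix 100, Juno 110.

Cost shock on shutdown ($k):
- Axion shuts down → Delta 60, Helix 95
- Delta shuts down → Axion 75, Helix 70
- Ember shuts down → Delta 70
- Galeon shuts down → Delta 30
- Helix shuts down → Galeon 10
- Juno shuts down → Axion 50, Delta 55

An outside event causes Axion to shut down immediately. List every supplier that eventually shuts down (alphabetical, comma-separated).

Round 1 — Axion shuts down (initial).
  Delta: +60 → 60 ≥ 30
  Helix: +95 → 95 < 100
Round 2 — Delta shuts down.
  Helix: +70 → 165 ≥ 100
Round 3 — Helix shuts down.
  Galeon: +10 → 10 < 100
No further shutdowns.

Axion, Delta, Helix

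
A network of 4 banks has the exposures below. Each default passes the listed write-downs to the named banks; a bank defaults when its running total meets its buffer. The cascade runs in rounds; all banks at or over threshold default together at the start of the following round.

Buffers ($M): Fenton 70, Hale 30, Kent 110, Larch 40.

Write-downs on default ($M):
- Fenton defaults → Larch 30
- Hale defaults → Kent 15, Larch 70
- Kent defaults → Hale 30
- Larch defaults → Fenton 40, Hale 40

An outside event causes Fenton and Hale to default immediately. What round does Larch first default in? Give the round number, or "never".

2

Round 1 — Fenton, Hale default (initial).
  Kent: +15 → 15 < 110
  Larch: +30+70 → 100 ≥ 40
Round 2 — Larch defaults.
No further defaults.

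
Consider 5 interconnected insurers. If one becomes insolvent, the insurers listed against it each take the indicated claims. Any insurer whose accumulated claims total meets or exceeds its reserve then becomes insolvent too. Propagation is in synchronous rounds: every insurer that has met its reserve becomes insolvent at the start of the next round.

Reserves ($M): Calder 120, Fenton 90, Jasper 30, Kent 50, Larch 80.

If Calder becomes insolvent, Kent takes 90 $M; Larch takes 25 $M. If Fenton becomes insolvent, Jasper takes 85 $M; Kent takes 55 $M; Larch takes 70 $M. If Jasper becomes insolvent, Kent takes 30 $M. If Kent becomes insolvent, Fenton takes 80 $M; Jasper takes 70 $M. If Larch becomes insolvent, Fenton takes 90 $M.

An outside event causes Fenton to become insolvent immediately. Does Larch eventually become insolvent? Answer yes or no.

no

Round 1 — Fenton becomes insolvent (initial).
  Jasper: +85 → 85 ≥ 30
  Kent: +55 → 55 ≥ 50
  Larch: +70 → 70 < 80
Round 2 — Jasper, Kent become insolvent.
No further insolvencies.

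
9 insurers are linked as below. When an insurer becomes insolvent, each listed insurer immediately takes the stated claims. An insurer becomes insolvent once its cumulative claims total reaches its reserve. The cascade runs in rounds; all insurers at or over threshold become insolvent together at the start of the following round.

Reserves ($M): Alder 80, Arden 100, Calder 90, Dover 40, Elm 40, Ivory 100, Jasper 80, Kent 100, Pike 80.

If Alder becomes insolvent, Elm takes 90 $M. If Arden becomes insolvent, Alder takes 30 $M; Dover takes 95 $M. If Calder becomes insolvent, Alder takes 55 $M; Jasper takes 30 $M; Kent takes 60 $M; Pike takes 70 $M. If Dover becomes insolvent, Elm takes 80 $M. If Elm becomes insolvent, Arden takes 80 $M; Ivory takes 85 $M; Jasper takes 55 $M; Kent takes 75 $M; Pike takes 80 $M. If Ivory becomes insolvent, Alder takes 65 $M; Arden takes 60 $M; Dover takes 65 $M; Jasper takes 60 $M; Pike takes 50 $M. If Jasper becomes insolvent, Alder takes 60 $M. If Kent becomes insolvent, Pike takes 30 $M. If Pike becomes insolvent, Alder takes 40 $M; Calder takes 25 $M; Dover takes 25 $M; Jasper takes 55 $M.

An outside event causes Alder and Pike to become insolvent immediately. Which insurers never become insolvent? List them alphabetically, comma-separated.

Arden, Calder, Dover, Ivory, Kent

Round 1 — Alder, Pike become insolvent (initial).
  Calder: +25 → 25 < 90
  Dover: +25 → 25 < 40
  Elm: +90 → 90 ≥ 40
  Jasper: +55 → 55 < 80
Round 2 — Elm becomes insolvent.
  Arden: +80 → 80 < 100
  Ivory: +85 → 85 < 100
  Jasper: +55 → 110 ≥ 80
  Kent: +75 → 75 < 100
Round 3 — Jasper becomes insolvent.
No further insolvencies.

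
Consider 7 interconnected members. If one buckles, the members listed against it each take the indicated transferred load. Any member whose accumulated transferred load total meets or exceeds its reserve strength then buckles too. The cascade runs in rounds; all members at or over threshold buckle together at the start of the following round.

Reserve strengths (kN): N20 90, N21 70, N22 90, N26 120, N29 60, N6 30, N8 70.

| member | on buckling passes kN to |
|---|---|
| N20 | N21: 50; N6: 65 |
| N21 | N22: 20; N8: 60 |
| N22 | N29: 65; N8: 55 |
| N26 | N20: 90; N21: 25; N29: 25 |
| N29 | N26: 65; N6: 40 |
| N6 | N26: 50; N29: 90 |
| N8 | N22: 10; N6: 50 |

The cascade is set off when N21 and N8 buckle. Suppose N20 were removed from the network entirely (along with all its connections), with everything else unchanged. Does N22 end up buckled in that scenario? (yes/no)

With N20 removed:
Round 1 — N21, N8 buckle (initial).
  N22: +20+10 → 30 < 90
  N6: +50 → 50 ≥ 30
Round 2 — N6 buckles.
  N26: +50 → 50 < 120
  N29: +90 → 90 ≥ 60
Round 3 — N29 buckles.
  N26: +65 → 115 < 120
No further bucklings.

no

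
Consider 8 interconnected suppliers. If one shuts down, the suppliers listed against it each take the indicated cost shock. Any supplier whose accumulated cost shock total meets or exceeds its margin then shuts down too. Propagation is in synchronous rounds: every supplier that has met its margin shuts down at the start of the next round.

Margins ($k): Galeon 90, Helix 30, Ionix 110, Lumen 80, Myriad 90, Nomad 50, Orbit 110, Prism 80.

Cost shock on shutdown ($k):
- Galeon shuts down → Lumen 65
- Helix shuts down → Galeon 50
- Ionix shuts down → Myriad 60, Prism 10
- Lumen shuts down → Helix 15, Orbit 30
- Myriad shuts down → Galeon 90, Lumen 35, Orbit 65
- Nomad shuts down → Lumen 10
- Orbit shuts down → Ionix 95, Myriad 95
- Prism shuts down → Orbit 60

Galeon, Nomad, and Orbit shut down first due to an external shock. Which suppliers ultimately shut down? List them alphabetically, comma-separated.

Galeon, Lumen, Myriad, Nomad, Orbit

Round 1 — Galeon, Nomad, Orbit shut down (initial).
  Ionix: +95 → 95 < 110
  Lumen: +65+10 → 75 < 80
  Myriad: +95 → 95 ≥ 90
Round 2 — Myriad shuts down.
  Lumen: +35 → 110 ≥ 80
Round 3 — Lumen shuts down.
  Helix: +15 → 15 < 30
No further shutdowns.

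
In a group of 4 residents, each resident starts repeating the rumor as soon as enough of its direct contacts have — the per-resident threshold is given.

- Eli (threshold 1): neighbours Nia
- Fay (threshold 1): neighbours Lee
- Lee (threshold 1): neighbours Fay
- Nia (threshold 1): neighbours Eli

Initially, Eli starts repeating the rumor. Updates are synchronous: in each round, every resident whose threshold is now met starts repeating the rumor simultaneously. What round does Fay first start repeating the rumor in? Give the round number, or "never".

Round 1 — Eli starts repeating the rumor (initial).
Round 2 — checking thresholds:
  Nia: 1 of 1 neighbours ≥ 1, starts repeating the rumor.
Round 3 — no new spreads; cascade stops.

never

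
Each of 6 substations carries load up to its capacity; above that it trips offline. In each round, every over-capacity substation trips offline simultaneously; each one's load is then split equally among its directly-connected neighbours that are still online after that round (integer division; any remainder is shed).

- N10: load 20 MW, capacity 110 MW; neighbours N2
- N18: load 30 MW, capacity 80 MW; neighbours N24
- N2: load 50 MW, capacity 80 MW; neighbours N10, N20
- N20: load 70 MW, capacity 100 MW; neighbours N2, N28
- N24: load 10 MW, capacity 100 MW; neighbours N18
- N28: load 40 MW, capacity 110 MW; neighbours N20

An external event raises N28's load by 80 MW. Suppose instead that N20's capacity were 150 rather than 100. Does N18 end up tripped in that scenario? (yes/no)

With N20's capacity at 150:
Round 1 — N28 at 120 > 110. N28 trips offline.
  N28 sheds 120 MW to N20: 120 each.
    N20: 70+120 = 190 > 150
Round 2 — N20 trips offline.
  N20 sheds 190 MW to N2: 190 each.
    N2: 50+190 = 240 > 80
Round 3 — N2 trips offline.
  N2 sheds 240 MW to N10: 240 each.
    N10: 20+240 = 260 > 110
Round 4 — N10 trips offline.
  N10 sheds 260 MW: no online neighbours, lost.
No further trips.

no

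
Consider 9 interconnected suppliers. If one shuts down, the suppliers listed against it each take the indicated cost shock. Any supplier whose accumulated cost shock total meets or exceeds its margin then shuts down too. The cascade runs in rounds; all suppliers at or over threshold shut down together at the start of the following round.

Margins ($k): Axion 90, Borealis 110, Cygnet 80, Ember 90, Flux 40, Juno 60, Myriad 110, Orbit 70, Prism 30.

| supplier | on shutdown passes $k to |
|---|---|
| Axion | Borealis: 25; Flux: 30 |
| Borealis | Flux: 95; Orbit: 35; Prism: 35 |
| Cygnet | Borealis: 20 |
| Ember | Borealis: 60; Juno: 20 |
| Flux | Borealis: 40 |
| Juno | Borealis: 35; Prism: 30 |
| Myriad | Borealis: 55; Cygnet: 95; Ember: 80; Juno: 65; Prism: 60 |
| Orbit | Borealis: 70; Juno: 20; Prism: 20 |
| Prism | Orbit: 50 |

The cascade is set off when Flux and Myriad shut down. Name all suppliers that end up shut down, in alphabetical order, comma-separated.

Borealis, Cygnet, Flux, Juno, Myriad, Orbit, Prism

Round 1 — Flux, Myriad shut down (initial).
  Borealis: +40+55 → 95 < 110
  Cygnet: +95 → 95 ≥ 80
  Ember: +80 → 80 < 90
  Juno: +65 → 65 ≥ 60
  Prism: +60 → 60 ≥ 30
Round 2 — Cygnet, Juno, Prism shut down.
  Borealis: +20+35 → 150 ≥ 110
  Orbit: +50 → 50 < 70
Round 3 — Borealis shuts down.
  Orbit: +35 → 85 ≥ 70
Round 4 — Orbit shuts down.
No further shutdowns.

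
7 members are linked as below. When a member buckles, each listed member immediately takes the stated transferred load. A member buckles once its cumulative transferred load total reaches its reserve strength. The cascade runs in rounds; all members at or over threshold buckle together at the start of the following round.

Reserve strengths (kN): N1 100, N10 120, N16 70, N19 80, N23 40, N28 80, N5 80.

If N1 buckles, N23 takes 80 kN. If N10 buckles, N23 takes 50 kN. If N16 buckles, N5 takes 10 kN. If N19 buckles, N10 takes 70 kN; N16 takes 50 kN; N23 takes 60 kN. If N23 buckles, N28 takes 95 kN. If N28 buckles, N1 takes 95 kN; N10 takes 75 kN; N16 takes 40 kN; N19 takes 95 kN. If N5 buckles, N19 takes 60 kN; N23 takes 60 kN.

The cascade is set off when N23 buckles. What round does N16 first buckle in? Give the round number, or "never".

4

Round 1 — N23 buckles (initial).
  N28: +95 → 95 ≥ 80
Round 2 — N28 buckles.
  N1: +95 → 95 < 100
  N10: +75 → 75 < 120
  N16: +40 → 40 < 70
  N19: +95 → 95 ≥ 80
Round 3 — N19 buckles.
  N10: +70 → 145 ≥ 120
  N16: +50 → 90 ≥ 70
Round 4 — N10, N16 buckle.
  N5: +10 → 10 < 80
No further bucklings.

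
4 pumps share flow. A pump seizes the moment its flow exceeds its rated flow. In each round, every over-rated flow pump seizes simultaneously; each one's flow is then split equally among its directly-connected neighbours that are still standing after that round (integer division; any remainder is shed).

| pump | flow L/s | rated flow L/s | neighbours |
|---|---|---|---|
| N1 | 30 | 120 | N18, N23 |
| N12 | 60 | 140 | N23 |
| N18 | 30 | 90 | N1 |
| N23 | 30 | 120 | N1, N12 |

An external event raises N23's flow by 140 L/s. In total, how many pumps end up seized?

Round 1 — N23 at 170 > 120. N23 seizes.
  N23 sheds 170 L/s to N1, N12: 85 each.
    N1: 30+85 = 115 ≤ 120
    N12: 60+85 = 145 > 140
Round 2 — N12 seizes.
  N12 sheds 145 L/s: no online neighbours, lost.
No further seizures.

2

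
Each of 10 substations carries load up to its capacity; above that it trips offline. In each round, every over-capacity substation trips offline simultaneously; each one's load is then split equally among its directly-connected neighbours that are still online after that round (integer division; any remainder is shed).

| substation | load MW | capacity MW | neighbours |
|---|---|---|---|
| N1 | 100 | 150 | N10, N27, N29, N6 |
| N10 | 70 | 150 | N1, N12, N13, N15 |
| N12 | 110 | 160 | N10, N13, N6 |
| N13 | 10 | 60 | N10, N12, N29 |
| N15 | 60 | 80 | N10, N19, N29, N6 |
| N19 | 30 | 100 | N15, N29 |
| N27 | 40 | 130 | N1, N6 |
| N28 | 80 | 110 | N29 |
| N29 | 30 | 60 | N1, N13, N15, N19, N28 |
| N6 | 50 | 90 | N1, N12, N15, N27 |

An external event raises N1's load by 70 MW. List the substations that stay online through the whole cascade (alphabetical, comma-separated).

N27, N28

Round 1 — N1 at 170 > 150. N1 trips offline.
  N1 sheds 170 MW to N10, N27, N29, N6: 42 each (2 lost).
    N10: 70+42 = 112 ≤ 150
    N27: 40+42 = 82 ≤ 130
    N29: 30+42 = 72 > 60
    N6: 50+42 = 92 > 90
Round 2 — N29, N6 trip offline.
  N29 sheds 72 MW to N13, N15, N19, N28: 18 each.
    N13: 10+18 = 28 ≤ 60
    N15: 60+18 = 78 ≤ 80
    N19: 30+18 = 48 ≤ 100
    N28: 80+18 = 98 ≤ 110
  N6 sheds 92 MW to N12, N15, N27: 30 each (2 lost).
    N12: 110+30 = 140 ≤ 160
    N15: 78+30 = 108 > 80
    N27: 82+30 = 112 ≤ 130
Round 3 — N15 trips offline.
  N15 sheds 108 MW to N10, N19: 54 each.
    N10: 112+54 = 166 > 150
    N19: 48+54 = 102 > 100
Round 4 — N10, N19 trip offline.
  N10 sheds 166 MW to N12, N13: 83 each.
    N12: 140+83 = 223 > 160
    N13: 28+83 = 111 > 60
  N19 sheds 102 MW: no online neighbours, lost.
Round 5 — N12, N13 trip offline.
  N12 sheds 223 MW: no online neighbours, lost.
  N13 sheds 111 MW: no online neighbours, lost.
No further trips.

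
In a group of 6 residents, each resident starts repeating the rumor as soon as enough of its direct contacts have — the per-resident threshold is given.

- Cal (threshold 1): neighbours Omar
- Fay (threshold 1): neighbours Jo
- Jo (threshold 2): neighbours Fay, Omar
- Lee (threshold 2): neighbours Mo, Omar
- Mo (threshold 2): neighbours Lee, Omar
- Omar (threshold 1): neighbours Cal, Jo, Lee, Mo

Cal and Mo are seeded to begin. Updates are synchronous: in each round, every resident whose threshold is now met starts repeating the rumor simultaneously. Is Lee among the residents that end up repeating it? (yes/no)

yes

Round 1 — Cal, Mo start repeating the rumor (initial).
Round 2 — checking thresholds:
  Lee: 1 of 2 neighbours < 2, holds.
  Omar: 2 of 4 neighbours ≥ 1, starts repeating the rumor.
Round 3 — checking thresholds:
  Jo: 1 of 2 neighbours < 2, holds.
  Lee: 2 of 2 neighbours ≥ 2, starts repeating the rumor.
Round 4 — no new spreads; cascade stops.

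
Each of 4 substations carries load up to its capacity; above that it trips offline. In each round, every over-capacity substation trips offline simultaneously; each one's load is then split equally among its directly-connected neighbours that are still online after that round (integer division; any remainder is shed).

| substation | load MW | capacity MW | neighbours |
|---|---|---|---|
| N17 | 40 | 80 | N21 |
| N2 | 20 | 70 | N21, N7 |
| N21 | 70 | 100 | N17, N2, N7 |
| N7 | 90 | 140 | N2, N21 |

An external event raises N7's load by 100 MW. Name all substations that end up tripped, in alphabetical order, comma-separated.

Round 1 — N7 at 190 > 140. N7 trips offline.
  N7 sheds 190 MW to N2, N21: 95 each.
    N2: 20+95 = 115 > 70
    N21: 70+95 = 165 > 100
Round 2 — N2, N21 trip offline.
  N2 sheds 115 MW: no online neighbours, lost.
  N21 sheds 165 MW to N17: 165 each.
    N17: 40+165 = 205 > 80
Round 3 — N17 trips offline.
  N17 sheds 205 MW: no online neighbours, lost.
No further trips.

N17, N2, N21, N7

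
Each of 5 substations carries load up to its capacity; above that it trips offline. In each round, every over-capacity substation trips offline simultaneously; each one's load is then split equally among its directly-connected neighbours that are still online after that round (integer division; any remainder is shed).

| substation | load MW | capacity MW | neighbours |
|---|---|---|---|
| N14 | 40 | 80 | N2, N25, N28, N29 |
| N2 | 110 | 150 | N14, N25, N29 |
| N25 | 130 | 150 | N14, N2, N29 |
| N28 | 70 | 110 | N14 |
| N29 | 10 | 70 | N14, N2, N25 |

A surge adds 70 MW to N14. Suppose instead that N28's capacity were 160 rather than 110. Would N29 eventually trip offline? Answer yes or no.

With N28's capacity at 160:
Round 1 — N14 at 110 > 80. N14 trips offline.
  N14 sheds 110 MW to N2, N25, N28, N29: 27 each (2 lost).
    N2: 110+27 = 137 ≤ 150
    N25: 130+27 = 157 > 150
    N28: 70+27 = 97 ≤ 160
    N29: 10+27 = 37 ≤ 70
Round 2 — N25 trips offline.
  N25 sheds 157 MW to N2, N29: 78 each (1 lost).
    N2: 137+78 = 215 > 150
    N29: 37+78 = 115 > 70
Round 3 — N2, N29 trip offline.
  N2 sheds 215 MW: no online neighbours, lost.
  N29 sheds 115 MW: no online neighbours, lost.
No further trips.

yes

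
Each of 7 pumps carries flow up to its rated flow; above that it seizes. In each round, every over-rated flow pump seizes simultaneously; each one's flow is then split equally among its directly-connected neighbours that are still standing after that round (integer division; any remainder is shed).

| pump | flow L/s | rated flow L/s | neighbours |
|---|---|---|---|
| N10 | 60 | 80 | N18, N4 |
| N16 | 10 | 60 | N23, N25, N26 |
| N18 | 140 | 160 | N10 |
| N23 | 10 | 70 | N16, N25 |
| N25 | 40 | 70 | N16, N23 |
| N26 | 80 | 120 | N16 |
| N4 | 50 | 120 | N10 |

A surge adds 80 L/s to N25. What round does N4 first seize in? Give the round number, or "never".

Round 1 — N25 at 120 > 70. N25 seizes.
  N25 sheds 120 L/s to N16, N23: 60 each.
    N16: 10+60 = 70 > 60
    N23: 10+60 = 70 ≤ 70
Round 2 — N16 seizes.
  N16 sheds 70 L/s to N23, N26: 35 each.
    N23: 70+35 = 105 > 70
    N26: 80+35 = 115 ≤ 120
Round 3 — N23 seizes.
  N23 sheds 105 L/s: no online neighbours, lost.
No further seizures.

never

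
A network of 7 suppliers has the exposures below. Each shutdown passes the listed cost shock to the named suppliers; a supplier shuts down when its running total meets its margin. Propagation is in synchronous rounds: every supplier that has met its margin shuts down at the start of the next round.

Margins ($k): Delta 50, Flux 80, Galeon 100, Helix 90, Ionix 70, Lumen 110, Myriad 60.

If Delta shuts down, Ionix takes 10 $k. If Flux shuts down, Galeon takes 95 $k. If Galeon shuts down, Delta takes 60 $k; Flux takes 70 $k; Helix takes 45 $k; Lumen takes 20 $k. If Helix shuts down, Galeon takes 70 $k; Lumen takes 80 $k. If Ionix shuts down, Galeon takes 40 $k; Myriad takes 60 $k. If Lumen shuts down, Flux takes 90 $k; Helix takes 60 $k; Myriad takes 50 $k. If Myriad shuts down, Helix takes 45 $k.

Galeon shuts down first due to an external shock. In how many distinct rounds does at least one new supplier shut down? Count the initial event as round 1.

2

Round 1 — Galeon shuts down (initial).
  Delta: +60 → 60 ≥ 50
  Flux: +70 → 70 < 80
  Helix: +45 → 45 < 90
  Lumen: +20 → 20 < 110
Round 2 — Delta shuts down.
  Ionix: +10 → 10 < 70
No further shutdowns.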